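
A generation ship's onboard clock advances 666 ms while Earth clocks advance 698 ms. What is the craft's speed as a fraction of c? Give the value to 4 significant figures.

β ≈ 0.2993

γ = Δt/τ₀ = 698/666 = 1.04805
β = √(1 − 1/γ²) = √(1 − 1/1.04805²) = 0.2993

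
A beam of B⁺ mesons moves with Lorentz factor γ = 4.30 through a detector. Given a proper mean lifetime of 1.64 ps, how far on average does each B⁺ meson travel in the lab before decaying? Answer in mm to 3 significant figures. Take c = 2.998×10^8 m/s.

d ≈ 2.06 mm

β = √(1 − 1/γ²) = √(1 − 1/4.30²) = 0.97258
Dilated lifetime: Δt = γτ₀ = 4.30 × 1.64 ps = 7.0520 ps
d = vΔt = 0.97258c × 7.0520 ps = 2.9158×10^8 m/s × 7.0520×10^-12 s = 2.06 mm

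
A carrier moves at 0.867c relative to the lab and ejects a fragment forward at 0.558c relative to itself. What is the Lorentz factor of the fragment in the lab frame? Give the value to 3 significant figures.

u_lab = (0.558 + 0.867)/(1 + 0.558×0.867) = 1.425/1.48379 = 0.960381
γ = 1/√(1 − 0.960381²) = 3.59

γ ≈ 3.59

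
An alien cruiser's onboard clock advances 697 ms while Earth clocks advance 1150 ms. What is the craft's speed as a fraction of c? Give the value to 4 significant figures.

γ = Δt/τ₀ = 1150/697 = 1.64993
β = √(1 − 1/γ²) = √(1 − 1/1.64993²) = 0.7954

β ≈ 0.7954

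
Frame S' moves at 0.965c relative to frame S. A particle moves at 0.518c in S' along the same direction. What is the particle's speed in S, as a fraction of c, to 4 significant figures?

Relativistic velocity addition: u = (u' + v)/(1 + u'v/c²)
= (0.518 + 0.965)/(1 + 0.518×0.965) = 1.483/1.49987 = 0.9888

u ≈ 0.9888c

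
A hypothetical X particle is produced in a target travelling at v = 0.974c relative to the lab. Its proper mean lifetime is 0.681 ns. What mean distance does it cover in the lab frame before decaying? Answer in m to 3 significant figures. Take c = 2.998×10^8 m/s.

γ = 1/√(1 − 0.974²) = 4.4141
Dilated lifetime: Δt = γτ₀ = 4.4141 × 0.681 ns = 3.0060 ns
d = vΔt = 0.974c × 3.0060 ns = 2.9201×10^8 m/s × 3.0060×10^-9 s = 0.878 m

d ≈ 0.878 m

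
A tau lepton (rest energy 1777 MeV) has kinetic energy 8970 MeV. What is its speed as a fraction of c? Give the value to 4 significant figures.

γ = 1 + K/(m₀c²) = 1 + 8970/1777 = 6.04783
β = √(1 − 1/γ²) = 0.9862

β ≈ 0.9862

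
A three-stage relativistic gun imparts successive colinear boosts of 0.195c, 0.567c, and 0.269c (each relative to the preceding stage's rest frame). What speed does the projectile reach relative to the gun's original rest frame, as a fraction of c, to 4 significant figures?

u ≈ 0.8063c

Compose boost 2: (0.567 + 0.195)/(1 + 0.567×0.195) = 0.7620/1.11057 = 0.686137
Compose boost 3: (0.269 + 0.686137)/(1 + 0.269×0.686137) = 0.955137/1.18457 = 0.8063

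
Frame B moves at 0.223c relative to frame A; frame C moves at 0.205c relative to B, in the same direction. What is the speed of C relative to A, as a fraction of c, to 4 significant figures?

u ≈ 0.4093c

Compose boost 2: (0.205 + 0.223)/(1 + 0.205×0.223) = 0.4280/1.04571 = 0.4093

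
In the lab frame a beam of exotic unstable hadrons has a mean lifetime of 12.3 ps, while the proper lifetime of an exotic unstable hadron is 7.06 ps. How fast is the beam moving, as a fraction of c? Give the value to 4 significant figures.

β ≈ 0.8189

γ = Δt/τ₀ = 12.3/7.06 = 1.74221
β = √(1 − 1/γ²) = √(1 − 1/1.74221²) = 0.8189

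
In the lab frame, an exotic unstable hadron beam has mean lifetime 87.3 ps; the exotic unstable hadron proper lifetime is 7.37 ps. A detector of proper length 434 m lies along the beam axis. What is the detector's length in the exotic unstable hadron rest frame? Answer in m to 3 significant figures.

Time dilation ⇒ γ = Δt/τ₀ = 87.3/7.37 = 11.845
Length contraction: L = L₀/γ = 434/11.845 = 36.6 m

L ≈ 36.6 m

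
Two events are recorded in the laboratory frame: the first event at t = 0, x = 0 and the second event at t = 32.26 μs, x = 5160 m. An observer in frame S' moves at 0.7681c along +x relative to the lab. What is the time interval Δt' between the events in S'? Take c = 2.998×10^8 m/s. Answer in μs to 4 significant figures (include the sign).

γ = 1/√(1 − 0.7681²) = 1.56169
Δt' = γ(Δt − vΔx/c²) = 1.56169 × (32.26 μs − 0.7681×5160 m / (2.998×10^8 m/s))
= 1.56169 × (19.0399 μs) = 29.73 μs

Δt' ≈ 29.73 μs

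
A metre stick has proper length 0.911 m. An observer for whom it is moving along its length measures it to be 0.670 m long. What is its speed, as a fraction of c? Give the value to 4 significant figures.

γ = L₀/L = 0.911/0.670 = 1.35970
β = √(1 − 1/γ²) = 0.6776

β ≈ 0.6776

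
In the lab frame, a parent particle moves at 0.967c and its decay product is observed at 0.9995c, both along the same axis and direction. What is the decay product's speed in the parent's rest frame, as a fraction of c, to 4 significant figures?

u' ≈ 0.9706c

Inverse velocity addition: u' = (u − v)/(1 − uv/c²)
= (0.9995 − 0.967)/(1 − 0.9995×0.967) = 0.03250/0.0334835 = 0.9706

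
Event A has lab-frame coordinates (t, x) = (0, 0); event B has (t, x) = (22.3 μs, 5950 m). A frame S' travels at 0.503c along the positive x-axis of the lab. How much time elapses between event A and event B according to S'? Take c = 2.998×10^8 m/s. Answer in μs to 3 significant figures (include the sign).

γ = 1/√(1 − 0.503²) = 1.1570
Δt' = γ(Δt − vΔx/c²) = 1.1570 × (22.3 μs − 0.503×5950 m / (2.998×10^8 m/s))
= 1.1570 × (12.317 μs) = 14.3 μs

Δt' ≈ 14.3 μs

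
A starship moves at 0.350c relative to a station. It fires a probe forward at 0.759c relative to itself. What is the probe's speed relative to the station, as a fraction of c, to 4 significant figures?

Relativistic velocity addition: u = (u' + v)/(1 + u'v/c²)
= (0.759 + 0.350)/(1 + 0.759×0.350) = 1.109/1.26565 = 0.8762

u ≈ 0.8762c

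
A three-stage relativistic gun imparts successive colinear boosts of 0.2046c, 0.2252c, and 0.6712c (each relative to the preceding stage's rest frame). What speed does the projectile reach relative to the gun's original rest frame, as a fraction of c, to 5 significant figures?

Compose boost 2: (0.2252 + 0.2046)/(1 + 0.2252×0.2046) = 0.42980/1.046076 = 0.4108688
Compose boost 3: (0.6712 + 0.4108688)/(1 + 0.6712×0.4108688) = 1.082069/1.275775 = 0.84817

u ≈ 0.84817c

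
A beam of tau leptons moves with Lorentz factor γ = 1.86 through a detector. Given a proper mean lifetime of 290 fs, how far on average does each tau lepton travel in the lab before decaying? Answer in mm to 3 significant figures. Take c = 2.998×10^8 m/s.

d ≈ 0.136 mm

β = √(1 − 1/γ²) = √(1 − 1/1.86²) = 0.84318
Dilated lifetime: Δt = γτ₀ = 1.86 × 290 fs = 539.40 fs
d = vΔt = 0.84318c × 539.40 fs = 2.5278×10^8 m/s × 5.3940×10^-13 s = 0.136 mm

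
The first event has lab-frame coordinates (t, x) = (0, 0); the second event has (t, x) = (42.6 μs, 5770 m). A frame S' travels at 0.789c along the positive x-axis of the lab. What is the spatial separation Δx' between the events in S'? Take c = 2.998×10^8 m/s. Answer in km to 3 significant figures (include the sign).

γ = 1/√(1 − 0.789²) = 1.6276
Δx' = γ(Δx − vΔt) = 1.6276 × (5770 m − 0.789×(2.998×10^8 m/s)×42.6×10^-6 s)
= 1.6276 × (-4306.7 m) = -7.01 km

Δx' ≈ -7.01 km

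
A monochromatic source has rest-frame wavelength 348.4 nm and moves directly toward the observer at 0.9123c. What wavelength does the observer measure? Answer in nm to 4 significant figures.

λ_obs ≈ 74.61 nm

Relativistic Doppler: λ_obs = λ_src √((1−β)/(1+β))
= 348.4 × √(0.0877000/1.91230) = 348.4 × 0.214152 = 74.61 nm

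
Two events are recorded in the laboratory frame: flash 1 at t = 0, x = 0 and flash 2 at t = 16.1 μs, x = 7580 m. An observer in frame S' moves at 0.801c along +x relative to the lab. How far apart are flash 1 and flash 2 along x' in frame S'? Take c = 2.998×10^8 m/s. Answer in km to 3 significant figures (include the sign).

Δx' ≈ 6.20 km

γ = 1/√(1 − 0.801²) = 1.6704
Δx' = γ(Δx − vΔt) = 1.6704 × (7580 m − 0.801×(2.998×10^8 m/s)×16.1×10^-6 s)
= 1.6704 × (3713.7 m) = 6.20 km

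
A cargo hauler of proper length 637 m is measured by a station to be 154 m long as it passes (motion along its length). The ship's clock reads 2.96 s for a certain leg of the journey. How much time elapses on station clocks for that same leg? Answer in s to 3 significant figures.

Δt ≈ 12.2 s

Length contraction ⇒ γ = L₀/L = 637/154 = 4.1364
Time dilation: Δt = γτ₀ = 4.1364 × 2.96 s = 12.2 s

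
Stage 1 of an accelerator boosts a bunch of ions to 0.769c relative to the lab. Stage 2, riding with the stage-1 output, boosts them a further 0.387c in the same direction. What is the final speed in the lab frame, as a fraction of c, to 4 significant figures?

u ≈ 0.8909c

Compose boost 2: (0.387 + 0.769)/(1 + 0.387×0.769) = 1.156/1.29760 = 0.8909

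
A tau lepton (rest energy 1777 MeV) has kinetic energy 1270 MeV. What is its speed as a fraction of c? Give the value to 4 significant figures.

γ = 1 + K/(m₀c²) = 1 + 1270/1777 = 1.71469
β = √(1 − 1/γ²) = 0.8123

β ≈ 0.8123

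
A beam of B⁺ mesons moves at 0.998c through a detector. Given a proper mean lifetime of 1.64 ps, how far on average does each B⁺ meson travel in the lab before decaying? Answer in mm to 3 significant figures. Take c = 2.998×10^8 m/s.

d ≈ 7.76 mm

γ = 1/√(1 − 0.998²) = 15.819
Dilated lifetime: Δt = γτ₀ = 15.819 × 1.64 ps = 25.944 ps
d = vΔt = 0.998c × 25.944 ps = 2.9920×10^8 m/s × 2.5944×10^-11 s = 7.76 mm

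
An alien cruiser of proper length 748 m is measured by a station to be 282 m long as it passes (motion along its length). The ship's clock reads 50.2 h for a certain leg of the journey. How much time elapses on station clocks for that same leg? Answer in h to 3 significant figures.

Length contraction ⇒ γ = L₀/L = 748/282 = 2.6525
Time dilation: Δt = γτ₀ = 2.6525 × 50.2 h = 133 h

Δt ≈ 133 h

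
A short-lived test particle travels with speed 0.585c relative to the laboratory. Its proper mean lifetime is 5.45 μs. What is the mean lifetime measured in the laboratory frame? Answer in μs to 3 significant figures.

Δt ≈ 6.72 μs

γ = 1/√(1 − 0.585²) = 1.2330
Time dilation: Δt = γτ₀ = 1.2330 × 5.45 μs = 6.72 μs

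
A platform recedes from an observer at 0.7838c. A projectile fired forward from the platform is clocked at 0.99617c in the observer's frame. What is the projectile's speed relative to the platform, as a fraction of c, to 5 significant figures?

Inverse velocity addition: u' = (u − v)/(1 − uv/c²)
= (0.99617 − 0.7838)/(1 − 0.99617×0.7838) = 0.21237/0.2192020 = 0.96883

u' ≈ 0.96883c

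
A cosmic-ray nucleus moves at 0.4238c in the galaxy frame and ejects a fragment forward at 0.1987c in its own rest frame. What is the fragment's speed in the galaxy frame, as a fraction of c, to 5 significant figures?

Compose boost 2: (0.1987 + 0.4238)/(1 + 0.1987×0.4238) = 0.62250/1.084209 = 0.57415

u ≈ 0.57415c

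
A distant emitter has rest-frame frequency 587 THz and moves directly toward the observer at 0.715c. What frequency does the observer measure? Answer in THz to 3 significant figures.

f_obs ≈ 1440 THz

Relativistic Doppler: f_obs = f_src √((1+β)/(1−β))
= 587 × √(1.7150/0.28500) = 587 × 2.4531 = 1440 THz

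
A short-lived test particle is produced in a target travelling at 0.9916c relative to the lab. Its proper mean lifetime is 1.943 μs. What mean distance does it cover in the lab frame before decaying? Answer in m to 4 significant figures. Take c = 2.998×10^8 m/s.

γ = 1/√(1 − 0.9916²) = 7.73142
Dilated lifetime: Δt = γτ₀ = 7.73142 × 1.943 μs = 15.0222 μs
d = vΔt = 0.9916c × 15.0222 μs = 2.97282×10^8 m/s × 1.50222×10^-5 s = 4466 m

d ≈ 4466 m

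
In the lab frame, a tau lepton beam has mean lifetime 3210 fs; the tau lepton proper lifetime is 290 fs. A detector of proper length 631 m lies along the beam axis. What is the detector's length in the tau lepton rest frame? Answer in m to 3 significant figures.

Time dilation ⇒ γ = Δt/τ₀ = 3210/290 = 11.069
Length contraction: L = L₀/γ = 631/11.069 = 57.0 m

L ≈ 57.0 m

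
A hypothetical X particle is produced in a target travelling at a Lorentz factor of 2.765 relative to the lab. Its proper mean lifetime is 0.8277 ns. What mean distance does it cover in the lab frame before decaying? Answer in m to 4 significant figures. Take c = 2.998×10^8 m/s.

d ≈ 0.6397 m

β = √(1 − 1/γ²) = √(1 − 1/2.765²) = 0.932309
Dilated lifetime: Δt = γτ₀ = 2.765 × 0.8277 ns = 2.28859 ns
d = vΔt = 0.932309c × 2.28859 ns = 2.79506×10^8 m/s × 2.28859×10^-9 s = 0.6397 m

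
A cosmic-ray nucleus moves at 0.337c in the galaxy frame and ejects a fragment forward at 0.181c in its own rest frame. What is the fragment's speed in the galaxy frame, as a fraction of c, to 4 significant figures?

u ≈ 0.4882c

Compose boost 2: (0.181 + 0.337)/(1 + 0.181×0.337) = 0.5180/1.06100 = 0.4882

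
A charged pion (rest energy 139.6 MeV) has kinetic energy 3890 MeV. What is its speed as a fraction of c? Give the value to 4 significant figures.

γ = 1 + K/(m₀c²) = 1 + 3890/139.6 = 28.8653
β = √(1 − 1/γ²) = 0.9994

β ≈ 0.9994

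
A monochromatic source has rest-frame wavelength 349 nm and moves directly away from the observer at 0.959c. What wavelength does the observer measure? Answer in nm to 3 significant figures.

Relativistic Doppler: λ_obs = λ_src √((1+β)/(1−β))
= 349 × √(1.9590/0.041000) = 349 × 6.9123 = 2410 nm

λ_obs ≈ 2410 nm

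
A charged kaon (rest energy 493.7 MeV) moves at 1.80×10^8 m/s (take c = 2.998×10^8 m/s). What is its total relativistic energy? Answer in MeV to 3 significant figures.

E ≈ 617 MeV

β = v/c = 1.80×10^8 / 2.998×10^8 = 0.60040
γ = 1/√(1 − 0.60040²) = 1.2505
E = γm₀c² = 1.2505 × 493.7 MeV = 617 MeV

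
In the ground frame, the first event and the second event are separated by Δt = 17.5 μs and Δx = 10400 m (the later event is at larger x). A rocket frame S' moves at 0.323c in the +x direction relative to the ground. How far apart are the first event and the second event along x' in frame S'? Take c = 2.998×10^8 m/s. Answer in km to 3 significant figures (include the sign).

Δx' ≈ 9.20 km

γ = 1/√(1 − 0.323²) = 1.0566
Δx' = γ(Δx − vΔt) = 1.0566 × (10400 m − 0.323×(2.998×10^8 m/s)×17.5×10^-6 s)
= 1.0566 × (8705.4 m) = 9.20 km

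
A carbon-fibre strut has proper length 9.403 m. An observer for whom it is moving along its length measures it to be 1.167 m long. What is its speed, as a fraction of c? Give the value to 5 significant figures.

γ = L₀/L = 9.403/1.167 = 8.057412
β = √(1 − 1/γ²) = 0.99227

β ≈ 0.99227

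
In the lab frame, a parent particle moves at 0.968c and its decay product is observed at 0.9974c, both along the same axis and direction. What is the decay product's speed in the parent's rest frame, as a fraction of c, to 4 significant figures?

Inverse velocity addition: u' = (u − v)/(1 − uv/c²)
= (0.9974 − 0.968)/(1 − 0.9974×0.968) = 0.02940/0.0345168 = 0.8518

u' ≈ 0.8518c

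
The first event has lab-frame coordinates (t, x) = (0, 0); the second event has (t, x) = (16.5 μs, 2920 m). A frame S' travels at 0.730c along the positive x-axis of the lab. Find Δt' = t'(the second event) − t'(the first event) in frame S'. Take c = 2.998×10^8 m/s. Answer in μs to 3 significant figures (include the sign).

γ = 1/√(1 − 0.730²) = 1.4632
Δt' = γ(Δt − vΔx/c²) = 1.4632 × (16.5 μs − 0.730×2920 m / (2.998×10^8 m/s))
= 1.4632 × (9.3899 μs) = 13.7 μs

Δt' ≈ 13.7 μs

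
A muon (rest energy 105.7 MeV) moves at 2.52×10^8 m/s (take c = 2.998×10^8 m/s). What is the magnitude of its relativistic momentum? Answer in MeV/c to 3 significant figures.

β = v/c = 2.52×10^8 / 2.998×10^8 = 0.84056
γ = 1/√(1 − 0.84056²) = 1.8460
p = γβm₀c = 1.8460 × 0.84056 × 105.7 MeV/c = 164 MeV/c

p ≈ 164 MeV/c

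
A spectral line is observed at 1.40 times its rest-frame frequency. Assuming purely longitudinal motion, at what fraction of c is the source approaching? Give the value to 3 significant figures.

f_obs/f_src = √((1+β)/(1−β)) = 1.40  ⇒  (1+β)/(1−β) = 1.9600
β = |1 − D²|/(1 + D²) = |1 − 1.9600|/(1 + 1.9600) = 0.324

β ≈ 0.324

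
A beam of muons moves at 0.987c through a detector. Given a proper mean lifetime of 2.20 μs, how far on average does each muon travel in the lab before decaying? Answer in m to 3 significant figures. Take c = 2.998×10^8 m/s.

γ = 1/√(1 − 0.987²) = 6.2220
Dilated lifetime: Δt = γτ₀ = 6.2220 × 2.20 μs = 13.688 μs
d = vΔt = 0.987c × 13.688 μs = 2.9590×10^8 m/s × 1.3688×10^-5 s = 4050 m

d ≈ 4050 m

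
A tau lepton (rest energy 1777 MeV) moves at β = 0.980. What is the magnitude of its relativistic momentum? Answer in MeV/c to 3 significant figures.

γ = 1/√(1 − 0.980²) = 5.0252
p = γβm₀c = 5.0252 × 0.980 × 1777 MeV/c = 8750 MeV/c

p ≈ 8750 MeV/c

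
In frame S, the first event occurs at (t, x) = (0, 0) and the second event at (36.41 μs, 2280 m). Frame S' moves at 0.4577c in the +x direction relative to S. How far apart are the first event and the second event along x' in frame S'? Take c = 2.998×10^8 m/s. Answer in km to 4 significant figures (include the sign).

Δx' ≈ -3.055 km

γ = 1/√(1 − 0.4577²) = 1.12472
Δx' = γ(Δx − vΔt) = 1.12472 × (2280 m − 0.4577×(2.998×10^8 m/s)×36.41×10^-6 s)
= 1.12472 × (-2716.12 m) = -3.055 km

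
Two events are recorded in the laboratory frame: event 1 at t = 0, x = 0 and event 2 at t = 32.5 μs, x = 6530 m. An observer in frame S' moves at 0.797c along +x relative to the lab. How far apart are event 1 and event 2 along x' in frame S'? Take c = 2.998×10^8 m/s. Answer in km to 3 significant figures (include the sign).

γ = 1/√(1 − 0.797²) = 1.6557
Δx' = γ(Δx − vΔt) = 1.6557 × (6530 m − 0.797×(2.998×10^8 m/s)×32.5×10^-6 s)
= 1.6557 × (-1235.6 m) = -2.05 km

Δx' ≈ -2.05 km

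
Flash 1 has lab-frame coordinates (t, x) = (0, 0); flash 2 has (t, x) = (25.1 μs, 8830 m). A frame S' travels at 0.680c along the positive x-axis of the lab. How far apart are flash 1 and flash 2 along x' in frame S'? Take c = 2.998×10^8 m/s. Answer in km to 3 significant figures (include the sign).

γ = 1/√(1 − 0.680²) = 1.3639
Δx' = γ(Δx − vΔt) = 1.3639 × (8830 m − 0.680×(2.998×10^8 m/s)×25.1×10^-6 s)
= 1.3639 × (3713.0 m) = 5.06 km

Δx' ≈ 5.06 km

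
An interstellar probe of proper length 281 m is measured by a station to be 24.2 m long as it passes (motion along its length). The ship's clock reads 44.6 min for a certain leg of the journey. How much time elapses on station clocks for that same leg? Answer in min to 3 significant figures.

Δt ≈ 518 min

Length contraction ⇒ γ = L₀/L = 281/24.2 = 11.612
Time dilation: Δt = γτ₀ = 11.612 × 44.6 min = 518 min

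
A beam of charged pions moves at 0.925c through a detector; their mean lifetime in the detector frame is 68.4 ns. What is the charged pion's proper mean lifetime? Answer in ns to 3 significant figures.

τ₀ ≈ 26.0 ns

γ = 1/√(1 − 0.925²) = 2.6318
Proper time: τ₀ = Δt/γ = 68.4/2.6318 = 26.0 ns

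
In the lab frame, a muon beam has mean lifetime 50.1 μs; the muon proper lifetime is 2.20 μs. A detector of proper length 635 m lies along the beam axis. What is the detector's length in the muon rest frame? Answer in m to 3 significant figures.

L ≈ 27.9 m

Time dilation ⇒ γ = Δt/τ₀ = 50.1/2.20 = 22.773
Length contraction: L = L₀/γ = 635/22.773 = 27.9 m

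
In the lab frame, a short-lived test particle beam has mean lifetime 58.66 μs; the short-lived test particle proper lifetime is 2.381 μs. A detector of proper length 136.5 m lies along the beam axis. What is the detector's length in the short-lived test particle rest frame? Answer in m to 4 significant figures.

Time dilation ⇒ γ = Δt/τ₀ = 58.66/2.381 = 24.6367
Length contraction: L = L₀/γ = 136.5/24.6367 = 5.541 m

L ≈ 5.541 m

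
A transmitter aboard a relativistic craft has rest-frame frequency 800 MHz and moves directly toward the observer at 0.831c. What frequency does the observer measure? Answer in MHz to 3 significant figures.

Relativistic Doppler: f_obs = f_src √((1+β)/(1−β))
= 800 × √(1.8310/0.16900) = 800 × 3.2916 = 2630 MHz

f_obs ≈ 2630 MHz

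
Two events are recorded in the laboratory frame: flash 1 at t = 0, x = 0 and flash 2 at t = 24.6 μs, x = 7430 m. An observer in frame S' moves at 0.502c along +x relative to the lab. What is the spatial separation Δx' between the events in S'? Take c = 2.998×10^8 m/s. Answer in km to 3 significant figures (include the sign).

γ = 1/√(1 − 0.502²) = 1.1562
Δx' = γ(Δx − vΔt) = 1.1562 × (7430 m − 0.502×(2.998×10^8 m/s)×24.6×10^-6 s)
= 1.1562 × (3727.7 m) = 4.31 km

Δx' ≈ 4.31 km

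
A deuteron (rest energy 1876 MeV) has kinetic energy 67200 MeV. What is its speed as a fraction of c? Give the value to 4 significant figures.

γ = 1 + K/(m₀c²) = 1 + 67200/1876 = 36.8209
β = √(1 − 1/γ²) = 0.9996

β ≈ 0.9996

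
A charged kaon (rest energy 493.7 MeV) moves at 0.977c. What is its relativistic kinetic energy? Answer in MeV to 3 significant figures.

K ≈ 1820 MeV

γ = 1/√(1 − 0.977²) = 4.6896
K = (γ − 1)m₀c² = (4.6896 − 1) × 493.7 MeV = 3.6896 × 493.7 MeV = 1820 MeV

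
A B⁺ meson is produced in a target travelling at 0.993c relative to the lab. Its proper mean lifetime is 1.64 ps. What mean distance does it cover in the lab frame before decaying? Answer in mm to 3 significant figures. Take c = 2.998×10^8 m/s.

d ≈ 4.13 mm

γ = 1/√(1 − 0.993²) = 8.4664
Dilated lifetime: Δt = γτ₀ = 8.4664 × 1.64 ps = 13.885 ps
d = vΔt = 0.993c × 13.885 ps = 2.9770×10^8 m/s × 1.3885×10^-11 s = 4.13 mm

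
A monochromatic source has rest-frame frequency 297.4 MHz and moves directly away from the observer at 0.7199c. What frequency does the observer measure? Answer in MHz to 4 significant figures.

f_obs ≈ 120.0 MHz

Relativistic Doppler: f_obs = f_src √((1−β)/(1+β))
= 297.4 × √(0.280100/1.71990) = 297.4 × 0.403557 = 120.0 MHz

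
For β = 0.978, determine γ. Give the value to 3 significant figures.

γ ≈ 4.79

γ = 1/√(1 − β²) = 1/√(1 − 0.978²) = 1/√(0.043516) = 4.79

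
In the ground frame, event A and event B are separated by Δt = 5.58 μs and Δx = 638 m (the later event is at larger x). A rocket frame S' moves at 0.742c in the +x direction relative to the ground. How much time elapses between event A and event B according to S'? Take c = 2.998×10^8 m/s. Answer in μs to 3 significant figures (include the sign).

Δt' ≈ 5.97 μs

γ = 1/√(1 − 0.742²) = 1.4916
Δt' = γ(Δt − vΔx/c²) = 1.4916 × (5.58 μs − 0.742×638 m / (2.998×10^8 m/s))
= 1.4916 × (4.0010 μs) = 5.97 μs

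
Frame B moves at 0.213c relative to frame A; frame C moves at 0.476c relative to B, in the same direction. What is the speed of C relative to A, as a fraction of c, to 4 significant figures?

u ≈ 0.6256c

Compose boost 2: (0.476 + 0.213)/(1 + 0.476×0.213) = 0.6890/1.10139 = 0.6256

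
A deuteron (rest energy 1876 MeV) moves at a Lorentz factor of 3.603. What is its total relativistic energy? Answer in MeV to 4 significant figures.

γ = 3.603 (given)
E = γm₀c² = 3.603 × 1876 MeV = 6759 MeV

E ≈ 6759 MeV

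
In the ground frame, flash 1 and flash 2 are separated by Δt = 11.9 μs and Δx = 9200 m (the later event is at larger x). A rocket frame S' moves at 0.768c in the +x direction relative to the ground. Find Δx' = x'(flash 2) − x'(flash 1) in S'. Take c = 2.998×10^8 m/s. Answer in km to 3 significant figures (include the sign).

Δx' ≈ 10.1 km

γ = 1/√(1 − 0.768²) = 1.5614
Δx' = γ(Δx − vΔt) = 1.5614 × (9200 m − 0.768×(2.998×10^8 m/s)×11.9×10^-6 s)
= 1.5614 × (6460.1 m) = 10.1 km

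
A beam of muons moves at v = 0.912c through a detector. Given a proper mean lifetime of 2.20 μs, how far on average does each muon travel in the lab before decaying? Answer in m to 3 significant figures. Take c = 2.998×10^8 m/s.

d ≈ 1470 m

γ = 1/√(1 − 0.912²) = 2.4379
Dilated lifetime: Δt = γτ₀ = 2.4379 × 2.20 μs = 5.3634 μs
d = vΔt = 0.912c × 5.3634 μs = 2.7342×10^8 m/s × 5.3634×10^-6 s = 1470 m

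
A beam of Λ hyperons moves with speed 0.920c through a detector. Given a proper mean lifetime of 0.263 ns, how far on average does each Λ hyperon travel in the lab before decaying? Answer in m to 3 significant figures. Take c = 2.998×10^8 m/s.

d ≈ 0.185 m

γ = 1/√(1 − 0.920²) = 2.5516
Dilated lifetime: Δt = γτ₀ = 2.5516 × 0.263 ns = 0.67106 ns
d = vΔt = 0.920c × 0.67106 ns = 2.7582×10^8 m/s × 6.7106×10^-10 s = 0.185 m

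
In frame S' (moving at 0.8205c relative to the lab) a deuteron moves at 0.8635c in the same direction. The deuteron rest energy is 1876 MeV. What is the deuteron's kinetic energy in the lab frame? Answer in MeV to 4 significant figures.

K ≈ 9241 MeV

u_lab = (0.8635 + 0.8205)/(1 + 0.8635×0.8205) = 0.9856589
γ = 1/√(1 − 0.9856589²) = 5.92593
K = (γ − 1)m₀c² = (5.92593 − 1) × 1876 = 4.92593 × 1876 = 9241 MeV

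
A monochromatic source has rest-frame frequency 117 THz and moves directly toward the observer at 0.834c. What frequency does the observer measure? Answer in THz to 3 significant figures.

Relativistic Doppler: f_obs = f_src √((1+β)/(1−β))
= 117 × √(1.8340/0.16600) = 117 × 3.3239 = 389 THz

f_obs ≈ 389 THz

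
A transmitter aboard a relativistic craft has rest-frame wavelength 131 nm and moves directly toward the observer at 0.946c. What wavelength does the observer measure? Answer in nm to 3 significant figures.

Relativistic Doppler: λ_obs = λ_src √((1−β)/(1+β))
= 131 × √(0.054000/1.9460) = 131 × 0.16658 = 21.8 nm

λ_obs ≈ 21.8 nm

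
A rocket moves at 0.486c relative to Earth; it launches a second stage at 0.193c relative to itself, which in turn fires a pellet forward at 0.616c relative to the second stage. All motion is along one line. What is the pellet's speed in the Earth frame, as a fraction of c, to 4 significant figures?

u ≈ 0.8947c

Compose boost 2: (0.193 + 0.486)/(1 + 0.193×0.486) = 0.6790/1.09380 = 0.620773
Compose boost 3: (0.616 + 0.620773)/(1 + 0.616×0.620773) = 1.23677/1.38240 = 0.8947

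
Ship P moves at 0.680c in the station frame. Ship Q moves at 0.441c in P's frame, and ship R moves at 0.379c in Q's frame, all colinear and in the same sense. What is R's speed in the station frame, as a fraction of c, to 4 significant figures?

Compose boost 2: (0.441 + 0.680)/(1 + 0.441×0.680) = 1.121/1.29988 = 0.862387
Compose boost 3: (0.379 + 0.862387)/(1 + 0.379×0.862387) = 1.24139/1.32684 = 0.9356

u ≈ 0.9356c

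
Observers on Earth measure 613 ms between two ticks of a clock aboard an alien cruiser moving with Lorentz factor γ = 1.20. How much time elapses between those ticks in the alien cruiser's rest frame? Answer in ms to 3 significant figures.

τ₀ ≈ 511 ms

γ = 1.20 (given)
Proper time: τ₀ = Δt/γ = 613/1.20 = 511 ms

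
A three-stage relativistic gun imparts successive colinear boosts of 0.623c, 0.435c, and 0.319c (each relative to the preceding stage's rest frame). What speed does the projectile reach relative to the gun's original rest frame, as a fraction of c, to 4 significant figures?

u ≈ 0.9098c

Compose boost 2: (0.435 + 0.623)/(1 + 0.435×0.623) = 1.058/1.27100 = 0.832412
Compose boost 3: (0.319 + 0.832412)/(1 + 0.319×0.832412) = 1.15141/1.26554 = 0.9098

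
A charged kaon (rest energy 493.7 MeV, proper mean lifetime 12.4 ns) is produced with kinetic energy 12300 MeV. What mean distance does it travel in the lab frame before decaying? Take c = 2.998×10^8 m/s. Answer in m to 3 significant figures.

γ = 1 + K/(m₀c²) = 1 + 12300/493.7 = 25.914
β = √(1 − 1/γ²) = 0.99926
Dilated lifetime: γτ₀ = 25.914 × 12.4 ns = 321.33 ns
d = βc·γτ₀ = 0.99926 × (2.998×10^8 m/s) × 3.2133×10^-7 s = 96.3 m

d ≈ 96.3 m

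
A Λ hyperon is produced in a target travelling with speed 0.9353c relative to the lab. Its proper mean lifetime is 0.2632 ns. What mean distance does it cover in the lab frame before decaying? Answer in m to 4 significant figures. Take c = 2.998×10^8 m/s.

γ = 1/√(1 − 0.9353²) = 2.82601
Dilated lifetime: Δt = γτ₀ = 2.82601 × 0.2632 ns = 0.743806 ns
d = vΔt = 0.9353c × 0.743806 ns = 2.80403×10^8 m/s × 7.43806×10^-10 s = 0.2086 m

d ≈ 0.2086 m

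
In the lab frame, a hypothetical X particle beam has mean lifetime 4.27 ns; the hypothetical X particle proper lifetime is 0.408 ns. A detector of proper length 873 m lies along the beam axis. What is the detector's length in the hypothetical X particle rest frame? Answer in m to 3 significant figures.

Time dilation ⇒ γ = Δt/τ₀ = 4.27/0.408 = 10.466
Length contraction: L = L₀/γ = 873/10.466 = 83.4 m

L ≈ 83.4 m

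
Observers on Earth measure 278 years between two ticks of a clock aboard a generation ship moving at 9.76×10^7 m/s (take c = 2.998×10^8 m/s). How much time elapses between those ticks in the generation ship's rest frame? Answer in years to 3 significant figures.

τ₀ ≈ 263 years

β = v/c = 9.76×10^7 / 2.998×10^8 = 0.32555
γ = 1/√(1 − 0.32555²) = 1.0576
Proper time: τ₀ = Δt/γ = 278/1.0576 = 263 years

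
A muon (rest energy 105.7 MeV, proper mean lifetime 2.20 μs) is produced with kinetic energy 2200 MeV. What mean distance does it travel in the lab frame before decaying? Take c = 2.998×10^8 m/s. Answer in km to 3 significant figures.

d ≈ 14.4 km

γ = 1 + K/(m₀c²) = 1 + 2200/105.7 = 21.814
β = √(1 − 1/γ²) = 0.99895
Dilated lifetime: γτ₀ = 21.814 × 2.20 μs = 47.990 μs
d = βc·γτ₀ = 0.99895 × (2.998×10^8 m/s) × 4.7990×10^-5 s = 14.4 km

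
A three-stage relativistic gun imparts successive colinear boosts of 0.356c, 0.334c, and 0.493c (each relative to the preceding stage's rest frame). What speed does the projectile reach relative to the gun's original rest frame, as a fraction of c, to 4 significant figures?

u ≈ 0.8510c

Compose boost 2: (0.334 + 0.356)/(1 + 0.334×0.356) = 0.6900/1.11890 = 0.616675
Compose boost 3: (0.493 + 0.616675)/(1 + 0.493×0.616675) = 1.10967/1.30402 = 0.8510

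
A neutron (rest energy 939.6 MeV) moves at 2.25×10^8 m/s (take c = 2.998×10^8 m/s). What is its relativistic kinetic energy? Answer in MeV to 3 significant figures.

K ≈ 482 MeV

β = v/c = 2.25×10^8 / 2.998×10^8 = 0.75050
γ = 1/√(1 − 0.75050²) = 1.5132
K = (γ − 1)m₀c² = (1.5132 − 1) × 939.6 MeV = 0.51316 × 939.6 MeV = 482 MeV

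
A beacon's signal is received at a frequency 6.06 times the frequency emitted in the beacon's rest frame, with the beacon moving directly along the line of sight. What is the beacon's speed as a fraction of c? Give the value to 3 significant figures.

f_obs/f_src = √((1+β)/(1−β)) = 6.06  ⇒  (1+β)/(1−β) = 36.724
β = |1 − D²|/(1 + D²) = |1 − 36.724|/(1 + 36.724) = 0.947

β ≈ 0.947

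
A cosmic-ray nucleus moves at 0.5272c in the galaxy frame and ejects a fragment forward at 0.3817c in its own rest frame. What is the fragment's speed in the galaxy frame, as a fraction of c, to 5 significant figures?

u ≈ 0.75664c

Compose boost 2: (0.3817 + 0.5272)/(1 + 0.3817×0.5272) = 0.90890/1.201232 = 0.75664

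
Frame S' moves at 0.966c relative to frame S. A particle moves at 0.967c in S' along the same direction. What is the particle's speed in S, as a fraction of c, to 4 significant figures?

u ≈ 0.9994c

Relativistic velocity addition: u = (u' + v)/(1 + u'v/c²)
= (0.967 + 0.966)/(1 + 0.967×0.966) = 1.933/1.93412 = 0.9994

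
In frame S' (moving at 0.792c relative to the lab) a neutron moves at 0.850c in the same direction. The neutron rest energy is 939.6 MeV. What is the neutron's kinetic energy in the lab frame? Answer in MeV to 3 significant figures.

u_lab = (0.850 + 0.792)/(1 + 0.850×0.792) = 0.981353
γ = 1/√(1 − 0.981353²) = 5.2025
K = (γ − 1)m₀c² = (5.2025 − 1) × 939.6 = 4.2025 × 939.6 = 3950 MeV

K ≈ 3950 MeV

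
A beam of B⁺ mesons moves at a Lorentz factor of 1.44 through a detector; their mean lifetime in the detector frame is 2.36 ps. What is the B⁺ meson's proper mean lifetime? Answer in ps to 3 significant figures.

γ = 1.44 (given)
Proper time: τ₀ = Δt/γ = 2.36/1.44 = 1.64 ps

τ₀ ≈ 1.64 ps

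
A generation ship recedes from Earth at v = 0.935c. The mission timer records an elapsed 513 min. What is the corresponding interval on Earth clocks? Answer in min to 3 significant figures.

γ = 1/√(1 − 0.935²) = 2.8197
Time dilation: Δt = γτ₀ = 2.8197 × 513 min = 1450 min

Δt ≈ 1450 min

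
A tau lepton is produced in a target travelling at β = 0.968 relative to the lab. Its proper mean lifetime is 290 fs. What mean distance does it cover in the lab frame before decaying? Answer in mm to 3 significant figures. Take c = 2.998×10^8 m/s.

γ = 1/√(1 − 0.968²) = 3.9849
Dilated lifetime: Δt = γτ₀ = 3.9849 × 290 fs = 1155.6 fs
d = vΔt = 0.968c × 1155.6 fs = 2.9021×10^8 m/s × 1.1556×10^-12 s = 0.335 mm

d ≈ 0.335 mm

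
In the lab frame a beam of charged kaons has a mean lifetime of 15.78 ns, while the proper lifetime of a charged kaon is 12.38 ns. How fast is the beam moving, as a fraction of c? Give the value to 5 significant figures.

γ = Δt/τ₀ = 15.78/12.38 = 1.274637
β = √(1 − 1/γ²) = √(1 − 1/1.274637²) = 0.62008

β ≈ 0.62008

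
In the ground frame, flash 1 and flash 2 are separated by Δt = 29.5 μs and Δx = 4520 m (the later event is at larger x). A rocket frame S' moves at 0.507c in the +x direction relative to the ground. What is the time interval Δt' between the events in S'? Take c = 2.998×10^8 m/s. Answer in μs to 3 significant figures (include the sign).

γ = 1/√(1 − 0.507²) = 1.1602
Δt' = γ(Δt − vΔx/c²) = 1.1602 × (29.5 μs − 0.507×4520 m / (2.998×10^8 m/s))
= 1.1602 × (21.856 μs) = 25.4 μs

Δt' ≈ 25.4 μs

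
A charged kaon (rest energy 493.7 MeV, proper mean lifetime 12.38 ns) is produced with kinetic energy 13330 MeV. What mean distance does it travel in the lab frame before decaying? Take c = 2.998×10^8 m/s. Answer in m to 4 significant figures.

d ≈ 103.9 m

γ = 1 + K/(m₀c²) = 1 + 13330/493.7 = 28.0002
β = √(1 − 1/γ²) = 0.999362
Dilated lifetime: γτ₀ = 28.0002 × 12.38 ns = 346.643 ns
d = βc·γτ₀ = 0.999362 × (2.998×10^8 m/s) × 3.46643×10^-7 s = 103.9 m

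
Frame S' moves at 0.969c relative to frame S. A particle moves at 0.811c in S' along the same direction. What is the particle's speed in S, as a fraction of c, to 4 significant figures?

u ≈ 0.9967c

Relativistic velocity addition: u = (u' + v)/(1 + u'v/c²)
= (0.811 + 0.969)/(1 + 0.811×0.969) = 1.780/1.78586 = 0.9967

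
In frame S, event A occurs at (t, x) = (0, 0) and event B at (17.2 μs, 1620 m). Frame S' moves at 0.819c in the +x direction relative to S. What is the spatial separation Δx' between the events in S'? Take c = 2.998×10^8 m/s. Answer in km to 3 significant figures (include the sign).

Δx' ≈ -4.54 km

γ = 1/√(1 − 0.819²) = 1.7428
Δx' = γ(Δx − vΔt) = 1.7428 × (1620 m − 0.819×(2.998×10^8 m/s)×17.2×10^-6 s)
= 1.7428 × (-2603.2 m) = -4.54 km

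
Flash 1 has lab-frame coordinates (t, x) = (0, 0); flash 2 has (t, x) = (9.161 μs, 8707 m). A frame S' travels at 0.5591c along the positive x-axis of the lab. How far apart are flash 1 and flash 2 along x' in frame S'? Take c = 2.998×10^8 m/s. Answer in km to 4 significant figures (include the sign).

γ = 1/√(1 − 0.5591²) = 1.20613
Δx' = γ(Δx − vΔt) = 1.20613 × (8707 m − 0.5591×(2.998×10^8 m/s)×9.161×10^-6 s)
= 1.20613 × (7171.45 m) = 8.650 km

Δx' ≈ 8.650 km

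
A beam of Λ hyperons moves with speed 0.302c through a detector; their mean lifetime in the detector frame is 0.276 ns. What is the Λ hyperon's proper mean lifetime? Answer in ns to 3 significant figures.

γ = 1/√(1 − 0.302²) = 1.0490
Proper time: τ₀ = Δt/γ = 0.276/1.0490 = 0.263 ns

τ₀ ≈ 0.263 ns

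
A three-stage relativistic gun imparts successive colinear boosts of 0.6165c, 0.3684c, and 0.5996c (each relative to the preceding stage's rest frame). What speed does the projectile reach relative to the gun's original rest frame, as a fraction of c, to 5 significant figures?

u ≈ 0.94664c

Compose boost 2: (0.3684 + 0.6165)/(1 + 0.3684×0.6165) = 0.98490/1.227119 = 0.8026119
Compose boost 3: (0.5996 + 0.8026119)/(1 + 0.5996×0.8026119) = 1.402212/1.481246 = 0.94664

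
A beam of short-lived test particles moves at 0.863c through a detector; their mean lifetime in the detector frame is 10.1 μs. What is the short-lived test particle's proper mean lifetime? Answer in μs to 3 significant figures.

γ = 1/√(1 − 0.863²) = 1.9794
Proper time: τ₀ = Δt/γ = 10.1/1.9794 = 5.10 μs

τ₀ ≈ 5.10 μs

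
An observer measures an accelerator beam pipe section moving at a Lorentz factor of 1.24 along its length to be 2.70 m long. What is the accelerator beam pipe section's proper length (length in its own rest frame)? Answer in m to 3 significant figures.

L₀ ≈ 3.35 m

γ = 1.24 (given)
L₀ = γL = 1.24 × 2.70 = 3.35 m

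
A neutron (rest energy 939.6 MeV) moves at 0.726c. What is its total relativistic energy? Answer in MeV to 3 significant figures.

γ = 1/√(1 − 0.726²) = 1.4541
E = γm₀c² = 1.4541 × 939.6 MeV = 1370 MeV

E ≈ 1370 MeV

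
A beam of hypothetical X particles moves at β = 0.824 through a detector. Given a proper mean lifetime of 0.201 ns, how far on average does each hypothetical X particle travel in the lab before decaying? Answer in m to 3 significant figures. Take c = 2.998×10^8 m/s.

d ≈ 0.0876 m

γ = 1/√(1 − 0.824²) = 1.7649
Dilated lifetime: Δt = γτ₀ = 1.7649 × 0.201 ns = 0.35475 ns
d = vΔt = 0.824c × 0.35475 ns = 2.4704×10^8 m/s × 3.5475×10^-10 s = 0.0876 m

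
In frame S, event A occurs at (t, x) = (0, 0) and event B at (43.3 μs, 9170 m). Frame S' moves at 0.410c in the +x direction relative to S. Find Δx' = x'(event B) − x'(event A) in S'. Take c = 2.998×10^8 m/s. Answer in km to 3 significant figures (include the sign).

γ = 1/√(1 − 0.410²) = 1.0964
Δx' = γ(Δx − vΔt) = 1.0964 × (9170 m − 0.410×(2.998×10^8 m/s)×43.3×10^-6 s)
= 1.0964 × (3847.7 m) = 4.22 km

Δx' ≈ 4.22 km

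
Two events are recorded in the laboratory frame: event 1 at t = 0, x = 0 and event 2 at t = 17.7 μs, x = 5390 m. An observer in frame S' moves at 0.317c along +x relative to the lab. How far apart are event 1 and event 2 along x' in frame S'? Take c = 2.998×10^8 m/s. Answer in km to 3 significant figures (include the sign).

Δx' ≈ 3.91 km

γ = 1/√(1 − 0.317²) = 1.0544
Δx' = γ(Δx − vΔt) = 1.0544 × (5390 m − 0.317×(2.998×10^8 m/s)×17.7×10^-6 s)
= 1.0544 × (3707.9 m) = 3.91 km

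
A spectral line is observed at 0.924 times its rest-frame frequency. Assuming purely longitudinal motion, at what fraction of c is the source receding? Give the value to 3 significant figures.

β ≈ 0.0789

f_obs/f_src = √((1−β)/(1+β)) = 0.924  ⇒  (1−β)/(1+β) = 0.85378
β = |1 − D²|/(1 + D²) = |1 − 0.85378|/(1 + 0.85378) = 0.0789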